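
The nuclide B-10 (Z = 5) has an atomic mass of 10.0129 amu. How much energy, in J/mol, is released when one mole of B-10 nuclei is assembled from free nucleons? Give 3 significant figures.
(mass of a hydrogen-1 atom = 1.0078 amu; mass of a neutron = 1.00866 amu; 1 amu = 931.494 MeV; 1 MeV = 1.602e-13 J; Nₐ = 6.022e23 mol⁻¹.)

The nucleus contains 5 protons and 10 − 5 = 5 neutrons.
Σm = 5·m(¹H) + 5·m_n = 5.0390 + 5.04330 = 10.08230 amu
Mass defect Δm = 10.08230 − 10.0129 = 0.06940 amu
E_B = 0.06940 × 931.494 = 64.6457 MeV
Per nucleus in joules: 64.6457 MeV × 1.602e-13 J/MeV = 1.0356e-11 J
Per mole: 1.0356e-11 J × 6.022e23 mol⁻¹ = 6.2364e+12 J/mol

6.24e+12 J/mol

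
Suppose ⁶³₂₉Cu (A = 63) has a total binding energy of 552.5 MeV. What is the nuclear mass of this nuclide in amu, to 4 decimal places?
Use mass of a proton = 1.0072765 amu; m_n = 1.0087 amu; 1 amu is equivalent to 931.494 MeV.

62.9137 amu

Mass defect = 552.5 MeV / (931.494 MeV/amu) = 0.593133 amu
Constituent mass = 29(1.0072765) + 34(1.0087) = 63.5068185 amu
Nuclear mass = 63.5068185 − 0.593133 = 62.9136855 amu ≈ 62.9137 amu (to 4 decimal places)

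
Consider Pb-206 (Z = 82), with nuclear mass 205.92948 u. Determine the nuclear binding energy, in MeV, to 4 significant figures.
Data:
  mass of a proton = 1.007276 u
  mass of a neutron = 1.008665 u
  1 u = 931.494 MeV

Mass of separated nucleons = 82(1.007276) + 124(1.008665) = 82.596632 + 125.074460 = 207.671092 u
Mass defect Δm = 207.671092 − 205.92948 = 1.741612 u
Binding energy = Δm·c² = 1.741612 × 931.494 MeV/u = 1622.30 MeV

1622 MeV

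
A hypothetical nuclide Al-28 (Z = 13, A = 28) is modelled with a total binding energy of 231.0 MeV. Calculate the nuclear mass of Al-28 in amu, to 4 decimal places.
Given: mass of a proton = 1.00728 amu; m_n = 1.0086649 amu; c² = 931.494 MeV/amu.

27.9766 amu

Mass defect = 231.0 MeV / (931.494 MeV/amu) = 0.247989 amu
Constituent mass = 13(1.00728) + 15(1.0086649) = 28.2246135 amu
Nuclear mass = 28.2246135 − 0.247989 = 27.9766245 amu ≈ 27.9766 amu (to 4 decimal places)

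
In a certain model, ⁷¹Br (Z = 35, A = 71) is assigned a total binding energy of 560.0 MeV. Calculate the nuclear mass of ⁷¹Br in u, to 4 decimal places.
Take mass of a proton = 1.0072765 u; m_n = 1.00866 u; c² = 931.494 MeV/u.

70.9653 u

Mass defect = 560.0 MeV / (931.494 MeV/u) = 0.601185 u
Constituent mass = 35(1.0072765) + 36(1.00866) = 71.5664375 u
Nuclear mass = 71.5664375 − 0.601185 = 70.9652525 u ≈ 70.9653 u (to 4 decimal places)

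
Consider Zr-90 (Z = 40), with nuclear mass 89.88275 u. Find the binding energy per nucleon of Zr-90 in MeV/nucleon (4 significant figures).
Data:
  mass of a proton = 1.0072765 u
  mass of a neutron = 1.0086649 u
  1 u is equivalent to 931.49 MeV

8.710 MeV/nucleon

With 40 protons and 50 neutrons (A = 90):
Total constituent mass: 40 × 1.0072765 + 50 × 1.0086649 = 90.7243050 u
Δm = 90.7243050 − 89.88275 = 0.8415550 u
Converting to energy: 0.8415550 u × 931.49 MeV/u = 783.900 MeV
Per nucleon: 783.900 / 90 = 8.710 MeV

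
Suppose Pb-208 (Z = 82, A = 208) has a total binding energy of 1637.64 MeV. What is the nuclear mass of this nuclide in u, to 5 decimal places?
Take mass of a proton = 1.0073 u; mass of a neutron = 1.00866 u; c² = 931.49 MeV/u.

Mass defect = 1637.64 MeV / (931.49 MeV/u) = 1.7580865 u
Constituent mass = 82(1.0073) + 126(1.00866) = 209.68976 u
Nuclear mass = 209.68976 − 1.7580865 = 207.9316735 u ≈ 207.93167 u (to 5 decimal places)

207.93167 u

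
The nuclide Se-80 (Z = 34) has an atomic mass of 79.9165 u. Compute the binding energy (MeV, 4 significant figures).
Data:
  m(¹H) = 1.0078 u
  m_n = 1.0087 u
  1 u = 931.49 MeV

697.6 MeV

With 34 protons and 46 neutrons (A = 80):
Mass of separated nucleons = 34(1.0078) + 46(1.0087) = 34.2652 + 46.4002 = 80.6654 u
The mass defect is 80.6654 − 79.9165 = 0.7489 u.
E_B = 0.7489 × 931.49 = 697.593 MeV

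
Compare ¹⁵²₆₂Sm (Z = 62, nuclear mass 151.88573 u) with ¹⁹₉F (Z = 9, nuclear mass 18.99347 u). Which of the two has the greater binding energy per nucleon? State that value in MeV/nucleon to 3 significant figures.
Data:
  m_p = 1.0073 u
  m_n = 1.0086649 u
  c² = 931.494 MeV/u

¹⁵²₆₂Sm: Σm = 62(1.0073) + 90(1.0086649) = 153.2324410 u; Δm = 1.3467110 u; E_B = 1254.5 MeV; E_B/A = 8.253 MeV
¹⁹₉F: Σm = 9(1.0073) + 10(1.0086649) = 19.1523490 u; Δm = 0.1588790 u; E_B = 147.99 MeV; E_B/A = 7.789 MeV
¹⁵²₆₂Sm has the higher binding energy per nucleon, so it is the more tightly bound nucleus.

¹⁵²₆₂Sm; 8.25 MeV/nucleon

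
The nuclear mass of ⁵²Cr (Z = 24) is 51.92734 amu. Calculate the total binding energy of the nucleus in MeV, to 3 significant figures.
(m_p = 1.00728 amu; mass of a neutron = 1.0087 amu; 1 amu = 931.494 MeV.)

With 24 protons and 28 neutrons (A = 52):
Total constituent mass: 24 × 1.00728 + 28 × 1.0087 = 52.41832 amu
The mass defect is 52.41832 − 51.92734 = 0.49098 amu.
E_B = 0.49098 × 931.494 = 457.345 MeV

457 MeV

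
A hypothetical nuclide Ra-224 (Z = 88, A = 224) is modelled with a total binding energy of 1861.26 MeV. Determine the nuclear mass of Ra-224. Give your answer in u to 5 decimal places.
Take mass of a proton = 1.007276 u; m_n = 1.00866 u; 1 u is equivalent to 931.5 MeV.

Mass defect = 1861.26 MeV / (931.5 MeV/u) = 1.9981320 u
Constituent mass = 88(1.007276) + 136(1.00866) = 225.818048 u
Nuclear mass = 225.818048 − 1.9981320 = 223.8199160 u ≈ 223.81992 u (to 5 decimal places)

223.81992 u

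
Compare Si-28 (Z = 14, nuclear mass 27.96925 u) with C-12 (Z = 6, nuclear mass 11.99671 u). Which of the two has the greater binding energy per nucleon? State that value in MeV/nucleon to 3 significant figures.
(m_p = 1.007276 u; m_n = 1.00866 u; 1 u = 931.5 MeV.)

Si-28; 8.45 MeV/nucleon

Si-28: Σm = 14(1.007276) + 14(1.00866) = 28.223104 u; Δm = 0.253854 u; E_B = 236.47 MeV; E_B/A = 8.445 MeV
C-12: Σm = 6(1.007276) + 6(1.00866) = 12.095616 u; Δm = 0.098906 u; E_B = 92.131 MeV; E_B/A = 7.678 MeV
Si-28 has the higher binding energy per nucleon, so it is the more tightly bound nucleus.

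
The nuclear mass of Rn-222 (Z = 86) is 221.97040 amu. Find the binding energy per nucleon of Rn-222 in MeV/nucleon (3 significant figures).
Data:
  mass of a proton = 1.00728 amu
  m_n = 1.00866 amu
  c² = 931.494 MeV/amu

7.69 MeV/nucleon

With 86 protons and 136 neutrons (A = 222):
Total constituent mass: 86 × 1.00728 + 136 × 1.00866 = 223.80384 amu
Mass defect Δm = 223.80384 − 221.97040 = 1.83344 amu
E_B = 1.83344 × 931.494 = 1707.84 MeV
Per nucleon: 1707.84 / 222 = 7.693 MeV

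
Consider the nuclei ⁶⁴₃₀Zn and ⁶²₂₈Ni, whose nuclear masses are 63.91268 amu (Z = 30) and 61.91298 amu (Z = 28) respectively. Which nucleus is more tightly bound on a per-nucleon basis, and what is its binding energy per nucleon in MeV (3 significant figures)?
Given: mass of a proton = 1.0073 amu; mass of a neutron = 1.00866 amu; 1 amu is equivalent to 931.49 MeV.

⁶²₂₈Ni; 8.80 MeV/nucleon

⁶⁴₃₀Zn: Σm = 30(1.0073) + 34(1.00866) = 64.51344 amu; Δm = 0.60076 amu; E_B = 559.60 MeV; E_B/A = 8.744 MeV
⁶²₂₈Ni: Σm = 28(1.0073) + 34(1.00866) = 62.49884 amu; Δm = 0.58586 amu; E_B = 545.72 MeV; E_B/A = 8.802 MeV
⁶²₂₈Ni has the higher binding energy per nucleon, so it is the more tightly bound nucleus.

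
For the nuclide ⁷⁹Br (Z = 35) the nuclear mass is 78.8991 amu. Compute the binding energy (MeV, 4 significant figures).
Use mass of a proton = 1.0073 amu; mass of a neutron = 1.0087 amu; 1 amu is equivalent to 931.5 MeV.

688.6 MeV

With 35 protons and 44 neutrons (A = 79):
Total constituent mass: 35 × 1.0073 + 44 × 1.0087 = 79.6383 amu
Mass defect Δm = 79.6383 − 78.8991 = 0.7392 amu
E_B = 0.7392 × 931.5 = 688.565 MeV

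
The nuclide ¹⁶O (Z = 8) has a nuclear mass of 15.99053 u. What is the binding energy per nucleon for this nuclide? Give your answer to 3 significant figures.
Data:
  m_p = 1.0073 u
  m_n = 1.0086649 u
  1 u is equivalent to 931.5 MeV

Mass of separated nucleons = 8(1.0073) + 8(1.0086649) = 8.0584 + 8.0693192 = 16.1277192 u
Mass defect Δm = 16.1277192 − 15.99053 = 0.1371892 u
Binding energy = Δm·c² = 0.1371892 × 931.5 MeV/u = 127.792 MeV
Per nucleon: 127.792 / 16 = 7.987 MeV

7.99 MeV/nucleon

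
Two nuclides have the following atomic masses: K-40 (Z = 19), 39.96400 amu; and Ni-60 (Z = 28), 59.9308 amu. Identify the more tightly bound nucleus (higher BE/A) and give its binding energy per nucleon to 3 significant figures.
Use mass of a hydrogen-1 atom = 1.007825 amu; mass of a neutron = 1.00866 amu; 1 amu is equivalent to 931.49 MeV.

Ni-60; 8.78 MeV/nucleon

K-40: Σm = 19(1.007825) + 21(1.00866) = 40.330535 amu; Δm = 0.366535 amu; E_B = 341.42 MeV; E_B/A = 8.536 MeV
Ni-60: Σm = 28(1.007825) + 32(1.00866) = 60.496220 amu; Δm = 0.565420 amu; E_B = 526.68 MeV; E_B/A = 8.778 MeV
Ni-60 has the higher binding energy per nucleon, so it is the more tightly bound nucleus.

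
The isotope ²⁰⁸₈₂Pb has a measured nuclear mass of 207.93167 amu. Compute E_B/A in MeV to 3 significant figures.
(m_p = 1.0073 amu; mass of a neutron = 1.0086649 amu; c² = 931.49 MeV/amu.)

7.88 MeV/nucleon

Z = 82, so N = A − Z = 208 − 82 = 126.
Σm = 82·m_p + 126·m_n = 82.5986 + 127.0917774 = 209.6903774 amu
Mass defect Δm = 209.6903774 − 207.93167 = 1.7587074 amu
Binding energy = Δm·c² = 1.7587074 × 931.49 MeV/amu = 1638.22 MeV
Per nucleon: 1638.22 / 208 = 7.876 MeV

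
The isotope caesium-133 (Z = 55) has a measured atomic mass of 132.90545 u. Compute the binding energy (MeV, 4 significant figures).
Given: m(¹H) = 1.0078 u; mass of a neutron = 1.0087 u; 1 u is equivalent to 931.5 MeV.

1120 MeV

Total constituent mass: 55 × 1.0078 + 78 × 1.0087 = 134.1076 u
The mass defect is 134.1076 − 132.90545 = 1.20215 u.
E_B = 1.20215 × 931.5 = 1119.80 MeV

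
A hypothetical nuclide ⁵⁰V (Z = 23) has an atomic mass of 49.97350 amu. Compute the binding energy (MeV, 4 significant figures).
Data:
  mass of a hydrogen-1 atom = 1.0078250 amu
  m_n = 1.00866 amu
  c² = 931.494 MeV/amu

Z = 23, so N = A − Z = 50 − 23 = 27.
Total constituent mass: 23 × 1.0078250 + 27 × 1.00866 = 50.4137950 amu
Δm = 50.4137950 − 49.97350 = 0.4402950 amu
Converting to energy: 0.4402950 amu × 931.494 MeV/amu = 410.132 MeV

410.1 MeV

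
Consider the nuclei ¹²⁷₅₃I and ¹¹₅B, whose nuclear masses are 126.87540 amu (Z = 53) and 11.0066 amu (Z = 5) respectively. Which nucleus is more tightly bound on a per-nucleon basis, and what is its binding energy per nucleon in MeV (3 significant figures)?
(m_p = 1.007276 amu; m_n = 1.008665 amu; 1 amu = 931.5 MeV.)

¹²⁷₅₃I: Σm = 53(1.007276) + 74(1.008665) = 128.026838 amu; Δm = 1.151438 amu; E_B = 1072.56 MeV; E_B/A = 8.445 MeV
¹¹₅B: Σm = 5(1.007276) + 6(1.008665) = 11.088370 amu; Δm = 0.081770 amu; E_B = 76.169 MeV; E_B/A = 6.924 MeV
¹²⁷₅₃I has the higher binding energy per nucleon, so it is the more tightly bound nucleus.

¹²⁷₅₃I; 8.45 MeV/nucleon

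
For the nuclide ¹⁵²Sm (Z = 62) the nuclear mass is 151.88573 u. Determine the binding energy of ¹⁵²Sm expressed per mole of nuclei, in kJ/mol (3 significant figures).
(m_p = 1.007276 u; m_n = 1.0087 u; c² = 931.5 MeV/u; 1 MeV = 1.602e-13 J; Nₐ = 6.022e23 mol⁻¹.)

Z = 62, so N = A − Z = 152 − 62 = 90.
Mass of separated nucleons = 62(1.007276) + 90(1.0087) = 62.451112 + 90.7830 = 153.234112 u
The mass defect is 153.234112 − 151.88573 = 1.348382 u.
E_B = 1.348382 × 931.5 = 1256.02 MeV
Per nucleus in joules: 1256.02 MeV × 1.602e-13 J/MeV = 2.0121e-10 J
Per mole: 2.0121e-10 J × 6.022e23 mol⁻¹ = 1.2117e+14 J/mol

1.21e+11 kJ/mol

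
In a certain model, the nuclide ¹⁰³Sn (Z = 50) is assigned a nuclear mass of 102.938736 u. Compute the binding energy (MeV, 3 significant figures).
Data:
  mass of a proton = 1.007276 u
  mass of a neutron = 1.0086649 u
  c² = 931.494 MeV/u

The nucleus contains 50 protons and 103 − 50 = 53 neutrons.
Mass of separated nucleons = 50(1.007276) + 53(1.0086649) = 50.363800 + 53.4592397 = 103.8230397 u
The mass defect is 103.8230397 − 102.938736 = 0.8843037 u.
Binding energy = Δm·c² = 0.8843037 × 931.494 MeV/u = 823.724 MeV

824 MeV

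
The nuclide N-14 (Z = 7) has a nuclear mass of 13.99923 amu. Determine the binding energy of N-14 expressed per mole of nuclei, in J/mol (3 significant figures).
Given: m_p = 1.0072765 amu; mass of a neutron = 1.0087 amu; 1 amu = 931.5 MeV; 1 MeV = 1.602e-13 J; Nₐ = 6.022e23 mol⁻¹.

1.01e+13 J/mol

Z = 7, so N = A − Z = 14 − 7 = 7.
Mass of separated nucleons = 7(1.0072765) + 7(1.0087) = 7.0509355 + 7.0609 = 14.1118355 amu
Mass defect Δm = 14.1118355 − 13.99923 = 0.1126055 amu
E_B = 0.1126055 × 931.5 = 104.892 MeV
Per nucleus in joules: 104.892 MeV × 1.602e-13 J/MeV = 1.6804e-11 J
Per mole: 1.6804e-11 J × 6.022e23 mol⁻¹ = 1.0119e+13 J/mol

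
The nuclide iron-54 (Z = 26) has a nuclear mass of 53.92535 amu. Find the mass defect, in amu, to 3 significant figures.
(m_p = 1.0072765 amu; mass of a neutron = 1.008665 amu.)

Z = 26, so N = A − Z = 54 − 26 = 28.
Total constituent mass: 26 × 1.0072765 + 28 × 1.008665 = 54.4318090 amu
Δm = 54.4318090 − 53.92535 = 0.5064590 amu

0.506 amu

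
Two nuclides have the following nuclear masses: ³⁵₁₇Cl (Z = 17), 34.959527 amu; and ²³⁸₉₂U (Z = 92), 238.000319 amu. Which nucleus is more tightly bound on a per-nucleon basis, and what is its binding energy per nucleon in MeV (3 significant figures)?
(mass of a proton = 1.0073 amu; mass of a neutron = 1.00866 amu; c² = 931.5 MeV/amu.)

³⁵₁₇Cl; 8.53 MeV/nucleon

³⁵₁₇Cl: Σm = 17(1.0073) + 18(1.00866) = 35.27998 amu; Δm = 0.320453 amu; E_B = 298.50 MeV; E_B/A = 8.529 MeV
²³⁸₉₂U: Σm = 92(1.0073) + 146(1.00866) = 239.93596 amu; Δm = 1.935641 amu; E_B = 1803.0 MeV; E_B/A = 7.576 MeV
³⁵₁₇Cl has the higher binding energy per nucleon, so it is the more tightly bound nucleus.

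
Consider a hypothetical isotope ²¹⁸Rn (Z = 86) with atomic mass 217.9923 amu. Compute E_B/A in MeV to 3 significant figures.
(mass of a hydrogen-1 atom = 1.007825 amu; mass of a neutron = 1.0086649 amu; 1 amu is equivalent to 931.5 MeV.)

Z = 86, so N = A − Z = 218 − 86 = 132.
Mass of separated nucleons = 86(1.007825) + 132(1.0086649) = 86.672950 + 133.1437668 = 219.8167168 amu
The mass defect is 219.8167168 − 217.9923 = 1.8244168 amu.
Binding energy = Δm·c² = 1.8244168 × 931.5 MeV/amu = 1699.44 MeV
Per nucleon: 1699.44 / 218 = 7.796 MeV

7.80 MeV/nucleon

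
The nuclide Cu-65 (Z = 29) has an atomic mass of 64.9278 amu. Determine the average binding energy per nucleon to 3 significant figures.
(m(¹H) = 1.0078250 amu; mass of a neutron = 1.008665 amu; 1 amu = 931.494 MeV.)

Z = 29, so N = A − Z = 65 − 29 = 36.
Total constituent mass: 29 × 1.0078250 + 36 × 1.008665 = 65.5388650 amu
The mass defect is 65.5388650 − 64.9278 = 0.6110650 amu.
E_B = 0.6110650 × 931.494 = 569.203 MeV
Per nucleon: 569.203 / 65 = 8.757 MeV

8.76 MeV/nucleon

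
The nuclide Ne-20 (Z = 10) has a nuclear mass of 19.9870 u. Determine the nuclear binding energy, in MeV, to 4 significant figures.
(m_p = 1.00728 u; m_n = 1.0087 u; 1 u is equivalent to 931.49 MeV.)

Z = 10, so N = A − Z = 20 − 10 = 10.
Σm = 10·m_p + 10·m_n = 10.07280 + 10.0870 = 20.15980 u
Mass defect Δm = 20.15980 − 19.9870 = 0.17280 u
E_B = 0.17280 × 931.49 = 160.961 MeV

161.0 MeV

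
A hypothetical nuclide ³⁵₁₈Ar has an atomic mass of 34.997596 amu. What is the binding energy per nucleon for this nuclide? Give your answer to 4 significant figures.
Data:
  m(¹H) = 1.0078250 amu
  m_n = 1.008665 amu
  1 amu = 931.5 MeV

The nucleus contains 18 protons and 35 − 18 = 17 neutrons.
Mass of separated nucleons = 18(1.0078250) + 17(1.008665) = 18.1408500 + 17.147305 = 35.2881550 amu
The mass defect is 35.2881550 − 34.997596 = 0.2905590 amu.
E_B = 0.2905590 × 931.5 = 270.656 MeV
Dividing by A = 35 gives 7.733 MeV per nucleon.

7.733 MeV/nucleon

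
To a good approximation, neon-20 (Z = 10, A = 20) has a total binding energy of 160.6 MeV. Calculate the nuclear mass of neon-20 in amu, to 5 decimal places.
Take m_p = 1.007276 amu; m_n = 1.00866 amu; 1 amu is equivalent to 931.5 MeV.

19.98695 amu

Mass defect = 160.6 MeV / (931.5 MeV/amu) = 0.1724101 amu
Constituent mass = 10(1.007276) + 10(1.00866) = 20.159360 amu
Nuclear mass = 20.159360 − 0.1724101 = 19.9869499 amu ≈ 19.98695 amu (to 5 decimal places)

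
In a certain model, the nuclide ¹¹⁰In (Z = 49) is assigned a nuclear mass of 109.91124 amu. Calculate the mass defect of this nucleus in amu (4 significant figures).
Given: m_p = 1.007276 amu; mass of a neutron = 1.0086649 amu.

0.9738 amu

Mass of separated nucleons = 49(1.007276) + 61(1.0086649) = 49.356524 + 61.5285589 = 110.8850829 amu
The mass defect is 110.8850829 − 109.91124 = 0.9738429 amu.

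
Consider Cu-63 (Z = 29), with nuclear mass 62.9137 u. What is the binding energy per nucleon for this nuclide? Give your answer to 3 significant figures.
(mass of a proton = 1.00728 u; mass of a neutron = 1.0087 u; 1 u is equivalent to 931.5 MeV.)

8.77 MeV/nucleon

With 29 protons and 34 neutrons (A = 63):
Total constituent mass: 29 × 1.00728 + 34 × 1.0087 = 63.50692 u
The mass defect is 63.50692 − 62.9137 = 0.59322 u.
Converting to energy: 0.59322 u × 931.5 MeV/u = 552.584 MeV
BE/A = 552.584 MeV / 63 = 8.771 MeV/nucleon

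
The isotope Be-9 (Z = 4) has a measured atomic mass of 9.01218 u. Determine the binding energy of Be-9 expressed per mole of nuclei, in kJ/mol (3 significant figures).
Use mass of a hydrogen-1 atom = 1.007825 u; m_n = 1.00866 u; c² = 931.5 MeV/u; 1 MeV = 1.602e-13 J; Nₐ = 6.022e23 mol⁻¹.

5.61e+09 kJ/mol

Σm = 4·m(¹H) + 5·m_n = 4.031300 + 5.04330 = 9.074600 u
Δm = 9.074600 − 9.01218 = 0.062420 u
E_B = 0.062420 × 931.5 = 58.1442 MeV
Per nucleus in joules: 58.1442 MeV × 1.602e-13 J/MeV = 9.3147e-12 J
Per mole: 9.3147e-12 J × 6.022e23 mol⁻¹ = 5.6093e+12 J/mol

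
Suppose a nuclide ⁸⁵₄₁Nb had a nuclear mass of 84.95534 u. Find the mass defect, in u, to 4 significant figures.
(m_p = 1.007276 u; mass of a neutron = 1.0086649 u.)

Σm = 41·m_p + 44·m_n = 41.298316 + 44.3812556 = 85.6795716 u
Mass defect Δm = 85.6795716 − 84.95534 = 0.7242316 u

0.7242 u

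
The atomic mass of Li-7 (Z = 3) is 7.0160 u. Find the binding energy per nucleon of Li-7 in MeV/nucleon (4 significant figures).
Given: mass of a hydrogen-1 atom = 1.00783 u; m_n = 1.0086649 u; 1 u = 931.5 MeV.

With 3 protons and 4 neutrons (A = 7):
Σm = 3·m(¹H) + 4·m_n = 3.02349 + 4.0346596 = 7.0581496 u
Mass defect Δm = 7.0581496 − 7.0160 = 0.0421496 u
E_B = 0.0421496 × 931.5 = 39.2624 MeV
BE/A = 39.2624 MeV / 7 = 5.609 MeV/nucleon

5.609 MeV/nucleon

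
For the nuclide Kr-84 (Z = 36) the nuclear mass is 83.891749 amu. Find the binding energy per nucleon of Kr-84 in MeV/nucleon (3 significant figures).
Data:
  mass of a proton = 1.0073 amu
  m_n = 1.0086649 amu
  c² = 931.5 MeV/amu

8.73 MeV/nucleon

Σm = 36·m_p + 48·m_n = 36.2628 + 48.4159152 = 84.6787152 amu
Mass defect Δm = 84.6787152 − 83.891749 = 0.7869662 amu
Converting to energy: 0.7869662 amu × 931.5 MeV/amu = 733.059 MeV
BE/A = 733.059 MeV / 84 = 8.727 MeV/nucleon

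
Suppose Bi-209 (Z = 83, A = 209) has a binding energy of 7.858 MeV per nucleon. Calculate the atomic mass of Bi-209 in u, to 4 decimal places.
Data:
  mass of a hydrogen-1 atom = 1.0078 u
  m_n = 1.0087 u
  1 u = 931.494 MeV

Total binding energy = 209 × 7.858 = 1642.322 MeV
Mass defect = 1642.322 MeV / (931.494 MeV/u) = 1.763105 u
Constituent mass = 83(1.0078) + 126(1.0087) = 210.7436 u
Atomic mass = 210.7436 − 1.763105 = 208.980495 u ≈ 208.9805 u (to 4 decimal places)

208.9805 u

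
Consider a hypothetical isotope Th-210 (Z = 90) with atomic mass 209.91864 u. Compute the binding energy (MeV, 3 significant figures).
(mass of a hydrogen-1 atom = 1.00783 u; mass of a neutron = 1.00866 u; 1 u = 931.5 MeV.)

Z = 90, so N = A − Z = 210 − 90 = 120.
Mass of separated nucleons = 90(1.00783) + 120(1.00866) = 90.70470 + 121.03920 = 211.74390 u
Mass defect Δm = 211.74390 − 209.91864 = 1.82526 u
E_B = 1.82526 × 931.5 = 1700.23 MeV

1700 MeV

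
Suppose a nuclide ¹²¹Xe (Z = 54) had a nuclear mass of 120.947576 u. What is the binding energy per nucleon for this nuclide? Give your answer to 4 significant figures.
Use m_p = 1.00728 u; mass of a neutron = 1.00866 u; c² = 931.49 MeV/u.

The nucleus contains 54 protons and 121 − 54 = 67 neutrons.
Σm = 54·m_p + 67·m_n = 54.39312 + 67.58022 = 121.97334 u
Δm = 121.97334 − 120.947576 = 1.025764 u
Converting to energy: 1.025764 u × 931.49 MeV/u = 955.489 MeV
Per nucleon: 955.489 / 121 = 7.897 MeV

7.897 MeV/nucleon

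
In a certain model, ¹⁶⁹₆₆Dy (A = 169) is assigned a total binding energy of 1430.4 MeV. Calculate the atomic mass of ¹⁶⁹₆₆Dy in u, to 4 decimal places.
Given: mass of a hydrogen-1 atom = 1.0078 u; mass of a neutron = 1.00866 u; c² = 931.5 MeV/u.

168.8712 u

Mass defect = 1430.4 MeV / (931.5 MeV/u) = 1.535588 u
Constituent mass = 66(1.0078) + 103(1.00866) = 170.40678 u
Atomic mass = 170.40678 − 1.535588 = 168.871192 u ≈ 168.8712 u (to 4 decimal places)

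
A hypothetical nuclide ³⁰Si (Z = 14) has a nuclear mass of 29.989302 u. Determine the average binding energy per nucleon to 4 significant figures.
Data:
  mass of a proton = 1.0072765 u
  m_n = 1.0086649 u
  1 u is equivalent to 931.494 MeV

With 14 protons and 16 neutrons (A = 30):
Σm = 14·m_p + 16·m_n = 14.1018710 + 16.1386384 = 30.2405094 u
The mass defect is 30.2405094 − 29.989302 = 0.2512074 u.
Converting to energy: 0.2512074 u × 931.494 MeV/u = 233.998 MeV
Dividing by A = 30 gives 7.800 MeV per nucleon.

7.800 MeV/nucleon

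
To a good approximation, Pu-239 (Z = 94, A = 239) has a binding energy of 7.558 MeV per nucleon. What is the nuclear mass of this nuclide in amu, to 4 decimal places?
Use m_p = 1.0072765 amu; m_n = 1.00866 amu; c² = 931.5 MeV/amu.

239.0005 amu

Total binding energy = 239 × 7.558 = 1806.362 MeV
Mass defect = 1806.362 MeV / (931.5 MeV/amu) = 1.939197 amu
Constituent mass = 94(1.0072765) + 145(1.00866) = 240.9396910 amu
Nuclear mass = 240.9396910 − 1.939197 = 239.0004940 amu ≈ 239.0005 amu (to 4 decimal places)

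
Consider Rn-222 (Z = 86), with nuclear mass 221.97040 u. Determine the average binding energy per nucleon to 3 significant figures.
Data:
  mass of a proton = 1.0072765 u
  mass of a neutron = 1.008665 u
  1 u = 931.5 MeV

Mass of separated nucleons = 86(1.0072765) + 136(1.008665) = 86.6257790 + 137.178440 = 223.8042190 u
The mass defect is 223.8042190 − 221.97040 = 1.8338190 u.
Converting to energy: 1.8338190 u × 931.5 MeV/u = 1708.20 MeV
Dividing by A = 222 gives 7.6946 MeV per nucleon.

7.69 MeV/nucleon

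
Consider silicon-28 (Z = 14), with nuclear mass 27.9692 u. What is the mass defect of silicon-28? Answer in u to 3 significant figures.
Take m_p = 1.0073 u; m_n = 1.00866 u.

Mass of separated nucleons = 14(1.0073) + 14(1.00866) = 14.1022 + 14.12124 = 28.22344 u
The mass defect is 28.22344 − 27.9692 = 0.25424 u.

0.254 u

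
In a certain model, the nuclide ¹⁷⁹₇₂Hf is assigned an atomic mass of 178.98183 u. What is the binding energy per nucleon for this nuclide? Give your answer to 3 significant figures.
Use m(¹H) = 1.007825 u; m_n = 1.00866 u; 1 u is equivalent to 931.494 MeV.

Mass of separated nucleons = 72(1.007825) + 107(1.00866) = 72.563400 + 107.92662 = 180.490020 u
Mass defect Δm = 180.490020 − 178.98183 = 1.508190 u
Converting to energy: 1.508190 u × 931.494 MeV/u = 1404.87 MeV
Dividing by A = 179 gives 7.848 MeV per nucleon.

7.85 MeV/nucleon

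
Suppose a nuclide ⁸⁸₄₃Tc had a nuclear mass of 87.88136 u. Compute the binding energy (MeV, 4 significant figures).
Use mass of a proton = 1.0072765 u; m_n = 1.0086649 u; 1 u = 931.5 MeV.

765.2 MeV

Total constituent mass: 43 × 1.0072765 + 45 × 1.0086649 = 88.7028100 u
The mass defect is 88.7028100 − 87.88136 = 0.8214500 u.
E_B = 0.8214500 × 931.5 = 765.181 MeV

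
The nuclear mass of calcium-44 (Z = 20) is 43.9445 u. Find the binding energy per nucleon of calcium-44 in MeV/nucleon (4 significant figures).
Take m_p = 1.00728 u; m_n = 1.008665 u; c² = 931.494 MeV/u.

Z = 20, so N = A − Z = 44 − 20 = 24.
Mass of separated nucleons = 20(1.00728) + 24(1.008665) = 20.14560 + 24.207960 = 44.353560 u
Δm = 44.353560 − 43.9445 = 0.409060 u
Converting to energy: 0.409060 u × 931.494 MeV/u = 381.037 MeV
Dividing by A = 44 gives 8.660 MeV per nucleon.

8.660 MeV/nucleon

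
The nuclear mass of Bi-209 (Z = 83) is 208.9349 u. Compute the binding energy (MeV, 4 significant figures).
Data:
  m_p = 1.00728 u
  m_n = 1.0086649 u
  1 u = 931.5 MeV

1640 MeV

The nucleus contains 83 protons and 209 − 83 = 126 neutrons.
Mass of separated nucleons = 83(1.00728) + 126(1.0086649) = 83.60424 + 127.0917774 = 210.6960174 u
The mass defect is 210.6960174 − 208.9349 = 1.7611174 u.
E_B = 1.7611174 × 931.5 = 1640.48 MeV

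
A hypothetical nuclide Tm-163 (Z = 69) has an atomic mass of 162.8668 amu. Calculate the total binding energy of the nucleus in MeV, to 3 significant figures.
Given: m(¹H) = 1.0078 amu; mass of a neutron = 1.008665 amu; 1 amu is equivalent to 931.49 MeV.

Total constituent mass: 69 × 1.0078 + 94 × 1.008665 = 164.352710 amu
Mass defect Δm = 164.352710 − 162.8668 = 1.485910 amu
E_B = 1.485910 × 931.49 = 1384.11 MeV

1380 MeV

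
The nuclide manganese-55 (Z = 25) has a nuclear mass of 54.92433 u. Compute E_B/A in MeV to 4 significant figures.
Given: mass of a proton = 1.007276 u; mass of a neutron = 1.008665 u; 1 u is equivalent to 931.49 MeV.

The nucleus contains 25 protons and 55 − 25 = 30 neutrons.
Σm = 25·m_p + 30·m_n = 25.181900 + 30.259950 = 55.441850 u
The mass defect is 55.441850 − 54.92433 = 0.517520 u.
E_B = 0.517520 × 931.49 = 482.065 MeV
BE/A = 482.065 MeV / 55 = 8.765 MeV/nucleon

8.765 MeV/nucleon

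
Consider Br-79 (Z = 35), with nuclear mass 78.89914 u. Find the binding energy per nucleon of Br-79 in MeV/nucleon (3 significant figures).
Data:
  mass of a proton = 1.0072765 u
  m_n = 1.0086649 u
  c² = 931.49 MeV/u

8.69 MeV/nucleon

Σm = 35·m_p + 44·m_n = 35.2546775 + 44.3812556 = 79.6359331 u
Δm = 79.6359331 − 78.89914 = 0.7367931 u
Binding energy = Δm·c² = 0.7367931 × 931.49 MeV/u = 686.315 MeV
Dividing by A = 79 gives 8.688 MeV per nucleon.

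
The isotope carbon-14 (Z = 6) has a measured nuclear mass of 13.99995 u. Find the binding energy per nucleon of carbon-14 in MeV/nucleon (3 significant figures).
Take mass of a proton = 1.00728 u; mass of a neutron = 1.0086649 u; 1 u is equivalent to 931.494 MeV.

Mass of separated nucleons = 6(1.00728) + 8(1.0086649) = 6.04368 + 8.0693192 = 14.1129992 u
Δm = 14.1129992 − 13.99995 = 0.1130492 u
Binding energy = Δm·c² = 0.1130492 × 931.494 MeV/u = 105.305 MeV
Per nucleon: 105.305 / 14 = 7.522 MeV

7.52 MeV/nucleon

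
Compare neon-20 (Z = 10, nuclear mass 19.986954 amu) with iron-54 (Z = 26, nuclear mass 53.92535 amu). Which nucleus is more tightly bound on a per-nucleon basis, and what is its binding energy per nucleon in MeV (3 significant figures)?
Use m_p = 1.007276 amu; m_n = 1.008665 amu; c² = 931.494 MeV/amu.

neon-20: Σm = 10(1.007276) + 10(1.008665) = 20.159410 amu; Δm = 0.172456 amu; E_B = 160.64 MeV; E_B/A = 8.032 MeV
iron-54: Σm = 26(1.007276) + 28(1.008665) = 54.431796 amu; Δm = 0.506446 amu; E_B = 471.75 MeV; E_B/A = 8.736 MeV
iron-54 has the higher binding energy per nucleon, so it is the more tightly bound nucleus.

iron-54; 8.74 MeV/nucleon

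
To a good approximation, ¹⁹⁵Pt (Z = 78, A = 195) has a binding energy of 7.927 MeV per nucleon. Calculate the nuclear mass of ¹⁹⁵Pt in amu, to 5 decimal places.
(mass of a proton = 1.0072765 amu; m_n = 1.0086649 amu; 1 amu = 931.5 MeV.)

Total binding energy = 195 × 7.927 = 1545.765 MeV
Mass defect = 1545.765 MeV / (931.5 MeV/amu) = 1.6594364 amu
Constituent mass = 78(1.0072765) + 117(1.0086649) = 196.5813603 amu
Nuclear mass = 196.5813603 − 1.6594364 = 194.9219239 amu ≈ 194.92192 amu (to 5 decimal places)

194.92192 amu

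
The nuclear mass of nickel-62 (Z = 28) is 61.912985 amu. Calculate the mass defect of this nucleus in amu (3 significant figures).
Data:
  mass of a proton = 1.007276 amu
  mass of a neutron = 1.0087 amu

0.587 amu

Σm = 28·m_p + 34·m_n = 28.203728 + 34.2958 = 62.499528 amu
Mass defect Δm = 62.499528 − 61.912985 = 0.586543 amu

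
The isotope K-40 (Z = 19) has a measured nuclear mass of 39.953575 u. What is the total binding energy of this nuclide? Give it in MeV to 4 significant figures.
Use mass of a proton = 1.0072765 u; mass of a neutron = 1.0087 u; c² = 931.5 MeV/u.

342.2 MeV

The nucleus contains 19 protons and 40 − 19 = 21 neutrons.
Mass of separated nucleons = 19(1.0072765) + 21(1.0087) = 19.1382535 + 21.1827 = 40.3209535 u
Δm = 40.3209535 − 39.953575 = 0.3673785 u
Converting to energy: 0.3673785 u × 931.5 MeV/u = 342.213 MeV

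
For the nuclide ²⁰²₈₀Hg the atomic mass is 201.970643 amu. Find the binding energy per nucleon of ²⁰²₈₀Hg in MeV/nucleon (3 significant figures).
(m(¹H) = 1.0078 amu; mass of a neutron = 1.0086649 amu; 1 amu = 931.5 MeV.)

Z = 80, so N = A − Z = 202 − 80 = 122.
Σm = 80·m(¹H) + 122·m_n = 80.6240 + 123.0571178 = 203.6811178 amu
Mass defect Δm = 203.6811178 − 201.970643 = 1.7104748 amu
Binding energy = Δm·c² = 1.7104748 × 931.5 MeV/amu = 1593.31 MeV
Per nucleon: 1593.31 / 202 = 7.888 MeV

7.89 MeV/nucleon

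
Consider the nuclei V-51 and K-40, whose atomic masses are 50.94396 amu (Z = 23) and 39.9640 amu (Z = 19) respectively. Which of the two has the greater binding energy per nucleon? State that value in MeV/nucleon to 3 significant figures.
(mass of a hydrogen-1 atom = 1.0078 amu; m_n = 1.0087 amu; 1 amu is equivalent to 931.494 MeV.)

V-51: Σm = 23(1.0078) + 28(1.0087) = 51.4230 amu; Δm = 0.47904 amu; E_B = 446.22 MeV; E_B/A = 8.749 MeV
K-40: Σm = 19(1.0078) + 21(1.0087) = 40.3309 amu; Δm = 0.3669 amu; E_B = 341.77 MeV; E_B/A = 8.544 MeV
V-51 has the higher binding energy per nucleon, so it is the more tightly bound nucleus.

V-51; 8.75 MeV/nucleon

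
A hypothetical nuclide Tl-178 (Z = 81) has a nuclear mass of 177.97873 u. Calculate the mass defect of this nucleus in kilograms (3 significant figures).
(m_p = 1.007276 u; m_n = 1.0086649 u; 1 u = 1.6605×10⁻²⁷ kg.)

2.41e-27 kg

Z = 81, so N = A − Z = 178 − 81 = 97.
Total constituent mass: 81 × 1.007276 + 97 × 1.0086649 = 179.4298513 u
The mass defect is 179.4298513 − 177.97873 = 1.4511213 u.
In SI units: 1.4511213 u × 1.6605×10⁻²⁷ kg/u = 2.4096e-27 kg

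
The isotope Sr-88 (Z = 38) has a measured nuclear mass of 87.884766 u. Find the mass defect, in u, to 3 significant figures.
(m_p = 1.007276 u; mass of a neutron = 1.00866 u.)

Total constituent mass: 38 × 1.007276 + 50 × 1.00866 = 88.709488 u
The mass defect is 88.709488 − 87.884766 = 0.824722 u.

0.825 u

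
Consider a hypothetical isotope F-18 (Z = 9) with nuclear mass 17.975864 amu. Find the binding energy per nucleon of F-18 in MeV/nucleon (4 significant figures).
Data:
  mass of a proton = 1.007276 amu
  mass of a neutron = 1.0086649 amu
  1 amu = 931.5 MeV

8.674 MeV/nucleon

Total constituent mass: 9 × 1.007276 + 9 × 1.0086649 = 18.1434681 amu
Δm = 18.1434681 − 17.975864 = 0.1676041 amu
E_B = 0.1676041 × 931.5 = 156.123 MeV
Per nucleon: 156.123 / 18 = 8.674 MeV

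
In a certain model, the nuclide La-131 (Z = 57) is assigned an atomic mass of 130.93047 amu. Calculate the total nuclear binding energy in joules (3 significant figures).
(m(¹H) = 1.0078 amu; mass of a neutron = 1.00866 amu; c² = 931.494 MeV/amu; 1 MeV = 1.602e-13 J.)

Σm = 57·m(¹H) + 74·m_n = 57.4446 + 74.64084 = 132.08544 amu
Δm = 132.08544 − 130.93047 = 1.15497 amu
Binding energy = Δm·c² = 1.15497 × 931.494 MeV/amu = 1075.85 MeV
In joules: 1075.85 MeV × 1.602e-13 J/MeV = 1.7235e-10 J

1.72e-10 J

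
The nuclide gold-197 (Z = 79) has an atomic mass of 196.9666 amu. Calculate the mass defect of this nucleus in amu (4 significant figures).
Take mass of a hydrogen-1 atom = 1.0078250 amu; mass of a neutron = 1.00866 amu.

The nucleus contains 79 protons and 197 − 79 = 118 neutrons.
Σm = 79·m(¹H) + 118·m_n = 79.6181750 + 119.02188 = 198.6400550 amu
Δm = 198.6400550 − 196.9666 = 1.6734550 amu

1.673 amu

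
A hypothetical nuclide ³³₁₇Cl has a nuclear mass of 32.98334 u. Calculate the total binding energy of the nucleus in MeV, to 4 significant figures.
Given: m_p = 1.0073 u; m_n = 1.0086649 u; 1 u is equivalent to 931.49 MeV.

The nucleus contains 17 protons and 33 − 17 = 16 neutrons.
Σm = 17·m_p + 16·m_n = 17.1241 + 16.1386384 = 33.2627384 u
Δm = 33.2627384 − 32.98334 = 0.2793984 u
Converting to energy: 0.2793984 u × 931.49 MeV/u = 260.257 MeV

260.3 MeV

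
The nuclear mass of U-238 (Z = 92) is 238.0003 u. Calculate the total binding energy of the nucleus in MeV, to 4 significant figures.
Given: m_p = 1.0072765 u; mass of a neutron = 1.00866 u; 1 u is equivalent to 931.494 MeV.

1801 MeV

Mass of separated nucleons = 92(1.0072765) + 146(1.00866) = 92.6694380 + 147.26436 = 239.9337980 u
The mass defect is 239.9337980 − 238.0003 = 1.9334980 u.
E_B = 1.9334980 × 931.494 = 1801.04 MeV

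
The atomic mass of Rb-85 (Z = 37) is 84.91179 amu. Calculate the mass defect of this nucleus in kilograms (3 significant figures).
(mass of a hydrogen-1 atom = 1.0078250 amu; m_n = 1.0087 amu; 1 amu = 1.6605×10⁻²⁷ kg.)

1.32e-27 kg

Total constituent mass: 37 × 1.0078250 + 48 × 1.0087 = 85.7071250 amu
Mass defect Δm = 85.7071250 − 84.91179 = 0.7953350 amu
In SI units: 0.7953350 amu × 1.6605×10⁻²⁷ kg/amu = 1.3207e-27 kg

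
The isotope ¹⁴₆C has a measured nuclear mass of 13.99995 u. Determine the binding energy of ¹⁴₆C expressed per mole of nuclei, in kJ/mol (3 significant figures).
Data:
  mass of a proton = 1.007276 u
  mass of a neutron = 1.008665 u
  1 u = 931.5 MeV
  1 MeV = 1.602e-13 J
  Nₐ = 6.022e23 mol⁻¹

The nucleus contains 6 protons and 14 − 6 = 8 neutrons.
Mass of separated nucleons = 6(1.007276) + 8(1.008665) = 6.043656 + 8.069320 = 14.112976 u
The mass defect is 14.112976 − 13.99995 = 0.113026 u.
Binding energy = Δm·c² = 0.113026 × 931.5 MeV/u = 105.284 MeV
Per nucleus in joules: 105.284 MeV × 1.602e-13 J/MeV = 1.6866e-11 J
Per mole: 1.6866e-11 J × 6.022e23 mol⁻¹ = 1.0157e+13 J/mol

1.02e+10 kJ/mol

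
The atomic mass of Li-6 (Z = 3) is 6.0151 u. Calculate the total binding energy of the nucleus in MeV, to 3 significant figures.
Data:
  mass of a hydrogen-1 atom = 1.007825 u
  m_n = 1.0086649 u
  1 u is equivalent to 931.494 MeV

Z = 3, so N = A − Z = 6 − 3 = 3.
Mass of separated nucleons = 3(1.007825) + 3(1.0086649) = 3.023475 + 3.0259947 = 6.0494697 u
The mass defect is 6.0494697 − 6.0151 = 0.0343697 u.
Binding energy = Δm·c² = 0.0343697 × 931.494 MeV/u = 32.0152 MeV

32.0 MeV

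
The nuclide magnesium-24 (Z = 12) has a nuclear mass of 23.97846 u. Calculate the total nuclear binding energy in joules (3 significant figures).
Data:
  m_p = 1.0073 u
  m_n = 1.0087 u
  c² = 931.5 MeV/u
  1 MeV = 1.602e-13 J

3.19e-11 J

Total constituent mass: 12 × 1.0073 + 12 × 1.0087 = 24.1920 u
Mass defect Δm = 24.1920 − 23.97846 = 0.21354 u
E_B = 0.21354 × 931.5 = 198.913 MeV
In joules: 198.913 MeV × 1.602e-13 J/MeV = 3.1866e-11 J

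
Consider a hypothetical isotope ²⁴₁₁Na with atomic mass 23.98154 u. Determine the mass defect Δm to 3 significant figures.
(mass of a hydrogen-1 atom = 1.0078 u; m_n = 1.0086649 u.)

With 11 protons and 13 neutrons (A = 24):
Σm = 11·m(¹H) + 13·m_n = 11.0858 + 13.1126437 = 24.1984437 u
Mass defect Δm = 24.1984437 − 23.98154 = 0.2169037 u

0.217 u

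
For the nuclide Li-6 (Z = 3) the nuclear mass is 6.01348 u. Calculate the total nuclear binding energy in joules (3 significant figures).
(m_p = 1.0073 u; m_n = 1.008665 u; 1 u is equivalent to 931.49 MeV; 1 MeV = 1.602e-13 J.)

5.14e-12 J

With 3 protons and 3 neutrons (A = 6):
Σm = 3·m_p + 3·m_n = 3.0219 + 3.025995 = 6.047895 u
Mass defect Δm = 6.047895 − 6.01348 = 0.034415 u
Binding energy = Δm·c² = 0.034415 × 931.49 MeV/u = 32.0572 MeV
In joules: 32.0572 MeV × 1.602e-13 J/MeV = 5.1356e-12 J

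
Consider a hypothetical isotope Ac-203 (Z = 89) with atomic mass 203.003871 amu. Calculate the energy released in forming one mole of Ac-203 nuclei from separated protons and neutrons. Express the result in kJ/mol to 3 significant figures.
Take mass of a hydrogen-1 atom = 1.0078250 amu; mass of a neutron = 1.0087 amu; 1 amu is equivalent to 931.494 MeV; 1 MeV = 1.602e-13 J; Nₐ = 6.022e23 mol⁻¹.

Z = 89, so N = A − Z = 203 − 89 = 114.
Mass of separated nucleons = 89(1.0078250) + 114(1.0087) = 89.6964250 + 114.9918 = 204.6882250 amu
The mass defect is 204.6882250 − 203.003871 = 1.6843540 amu.
E_B = 1.6843540 × 931.494 = 1568.97 MeV
Per nucleus in joules: 1568.97 MeV × 1.602e-13 J/MeV = 2.5135e-10 J
Per mole: 2.5135e-10 J × 6.022e23 mol⁻¹ = 1.5136e+14 J/mol

1.51e+11 kJ/mol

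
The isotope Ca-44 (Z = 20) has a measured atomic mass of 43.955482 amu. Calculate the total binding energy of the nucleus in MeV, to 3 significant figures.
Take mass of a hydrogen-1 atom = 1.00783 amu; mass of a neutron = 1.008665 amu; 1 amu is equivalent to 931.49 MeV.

With 20 protons and 24 neutrons (A = 44):
Mass of separated nucleons = 20(1.00783) + 24(1.008665) = 20.15660 + 24.207960 = 44.364560 amu
Δm = 44.364560 − 43.955482 = 0.409078 amu
Binding energy = Δm·c² = 0.409078 × 931.49 MeV/amu = 381.052 MeV

381 MeV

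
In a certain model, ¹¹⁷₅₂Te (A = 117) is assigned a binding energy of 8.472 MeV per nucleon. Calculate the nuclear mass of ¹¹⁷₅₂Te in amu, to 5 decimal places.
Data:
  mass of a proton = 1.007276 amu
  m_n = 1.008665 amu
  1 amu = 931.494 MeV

Total binding energy = 117 × 8.472 = 991.224 MeV
Mass defect = 991.224 MeV / (931.494 MeV/amu) = 1.0641228 amu
Constituent mass = 52(1.007276) + 65(1.008665) = 117.941577 amu
Nuclear mass = 117.941577 − 1.0641228 = 116.8774542 amu ≈ 116.87745 amu (to 5 decimal places)

116.87745 amu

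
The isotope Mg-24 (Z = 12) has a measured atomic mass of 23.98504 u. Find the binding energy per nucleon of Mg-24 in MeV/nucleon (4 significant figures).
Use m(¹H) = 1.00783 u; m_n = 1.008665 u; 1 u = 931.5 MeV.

Total constituent mass: 12 × 1.00783 + 12 × 1.008665 = 24.197940 u
Mass defect Δm = 24.197940 − 23.98504 = 0.212900 u
Binding energy = Δm·c² = 0.212900 × 931.5 MeV/u = 198.316 MeV
BE/A = 198.316 MeV / 24 = 8.263 MeV/nucleon

8.263 MeV/nucleon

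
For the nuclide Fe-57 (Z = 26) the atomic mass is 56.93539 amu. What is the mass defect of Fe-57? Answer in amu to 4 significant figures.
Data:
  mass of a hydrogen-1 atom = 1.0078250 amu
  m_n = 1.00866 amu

0.5365 amu

Σm = 26·m(¹H) + 31·m_n = 26.2034500 + 31.26846 = 57.4719100 amu
Mass defect Δm = 57.4719100 − 56.93539 = 0.5365200 amu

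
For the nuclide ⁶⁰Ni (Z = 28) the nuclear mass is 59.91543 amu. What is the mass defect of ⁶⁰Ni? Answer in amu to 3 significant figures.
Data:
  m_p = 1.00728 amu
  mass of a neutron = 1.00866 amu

0.566 amu

The nucleus contains 28 protons and 60 − 28 = 32 neutrons.
Total constituent mass: 28 × 1.00728 + 32 × 1.00866 = 60.48096 amu
Δm = 60.48096 − 59.91543 = 0.56553 amu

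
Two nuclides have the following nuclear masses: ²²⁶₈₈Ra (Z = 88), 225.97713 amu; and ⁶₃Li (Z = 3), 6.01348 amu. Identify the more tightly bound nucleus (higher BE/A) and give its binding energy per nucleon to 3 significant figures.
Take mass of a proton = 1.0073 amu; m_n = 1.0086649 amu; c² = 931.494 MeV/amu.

²²⁶₈₈Ra: Σm = 88(1.0073) + 138(1.0086649) = 227.8381562 amu; Δm = 1.8610262 amu; E_B = 1733.535 MeV; E_B/A = 7.671 MeV
⁶₃Li: Σm = 3(1.0073) + 3(1.0086649) = 6.0478947 amu; Δm = 0.0344147 amu; E_B = 32.057 MeV; E_B/A = 5.343 MeV
²²⁶₈₈Ra has the higher binding energy per nucleon, so it is the more tightly bound nucleus.

²²⁶₈₈Ra; 7.67 MeV/nucleon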